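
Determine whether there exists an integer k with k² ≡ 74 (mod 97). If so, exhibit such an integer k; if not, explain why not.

No such integer exists.

Apply Euler's criterion with the prime 97: 74 is a quadratic residue iff 74^48 ≡ 1 (mod 97), and a non-residue iff it is ≡ −1.
Squaring successively (mod 97): 74^2 = 5476 ≡ 44; 74^4 ≡ 44² = 1936 ≡ 93; 74^8 ≡ 93² = 8649 ≡ 16; 74^16 ≡ 16² = 256 ≡ 62; 74^32 ≡ 62² = 3844 ≡ 61.
Since 48 = 32 + 16, 74^48 ≡ 61 · 62; multiplying out mod 97: 61·62 = 3782 ≡ 96. Thus 74^48 ≡ 96 ≡ −1 (mod 97).
The value −1 means 74 is a non-residue modulo 97, so k² ≡ 74 (mod 97) is impossible.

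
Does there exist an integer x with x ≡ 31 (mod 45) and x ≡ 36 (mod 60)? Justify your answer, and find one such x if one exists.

gcd(45, 60) = 15. If x ≡ 31 (mod 45) and x ≡ 36 (mod 60), then x ≡ 31 (mod 15) and x ≡ 36 (mod 15).
However 31 ≡ 1 and 36 ≡ 6 (mod 15), and 1 ≠ 6.
Therefore no such x exists.

There is no such integer.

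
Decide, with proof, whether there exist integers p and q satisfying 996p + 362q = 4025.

No such integers exist.

Both 996 and 362 are divisible by gcd(996, 362) = 2, hence so is any combination 996p + 362q.
But 4025 = 2·2012 + 1, so 2 ∤ 4025.
So the equation is unsolvable over ℤ.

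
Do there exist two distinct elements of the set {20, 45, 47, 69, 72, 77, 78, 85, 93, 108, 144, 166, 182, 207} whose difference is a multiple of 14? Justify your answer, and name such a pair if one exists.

No such pair exists.

Reduce each element modulo 14: 20↦6, 45↦3, 47↦5, 69↦13, 72↦2, 77↦7, 78↦8, 85↦1, 93↦9, 108↦10, 144↦4, 166↦12, 182↦0, 207↦11.
No residue repeats among the 14 elements, so no pair has difference ≡ 0 (mod 14).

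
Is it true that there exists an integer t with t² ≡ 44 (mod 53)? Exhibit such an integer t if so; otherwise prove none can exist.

t = 37 works: 37² = 1369, and 1369 − 44 = 1325 = 25·53.

t = 37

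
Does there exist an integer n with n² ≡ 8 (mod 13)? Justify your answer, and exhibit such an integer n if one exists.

Computing n² mod 13 for n = 0, 1, …, 6 (enough, by the symmetry n ↦ 13 − n) gives 0, 1, 4, 9, 3, 12, 10.
The set of squares mod 13 is therefore {0, 1, 3, 4, 9, 10, 12}, which does not contain 8.
Hence no integer n has n² ≡ 8 (mod 13).

There is no such integer.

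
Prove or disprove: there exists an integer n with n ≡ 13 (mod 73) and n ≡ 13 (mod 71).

Since 73 and 71 share no common factor, CRT says the pair of congruences has a solution (unique mod 5183).
Any solution of the first congruence is n = 13 + 73t; substituting into the second, 73t ≡ 13 − 13 ≡ 0 (mod 71).
73 ≡ 2 (mod 71), so this reads 2t ≡ 0 (mod 71). t = 0 satisfies this.
Taking t = 0 gives n = 13 + 73·0 = 13.
Indeed 13 ≡ 13 (mod 73) and 13 ≡ 13 (mod 71).

n = 13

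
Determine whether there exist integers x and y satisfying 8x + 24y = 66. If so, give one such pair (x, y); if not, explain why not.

Any value of 8x + 24y is a multiple of gcd(8, 24) = 8.
However 66 leaves remainder 2 on division by 8.
Therefore 8x + 24y = 66 has no solution in integers.

There are no such integers.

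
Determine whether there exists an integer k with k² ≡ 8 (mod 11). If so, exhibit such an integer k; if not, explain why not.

Since (11 − k)² ≡ k² (mod 11), it suffices to square k = 0, 1, …, 5: the residues are 0, 1, 4, 9, 5, 3.
So the quadratic residues mod 11 are {0, 1, 3, 4, 5, 9}, and 8 is not among them.
Hence no integer k has k² ≡ 8 (mod 11).

There is no such integer.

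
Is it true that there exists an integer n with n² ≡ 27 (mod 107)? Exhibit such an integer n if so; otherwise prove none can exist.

n = 53

Take n = 53. Then 53² = 2809 = 26·107 + 27, so 53² ≡ 27 (mod 107).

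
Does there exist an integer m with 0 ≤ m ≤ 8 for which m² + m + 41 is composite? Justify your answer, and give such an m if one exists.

No such integer m in that range exists.

The values for m = 0, 1, …, 8 are 41, 43, 47, 53, 61, 71, 83, 97, 113, and each of these is prime.
So no value in the range makes the expression composite.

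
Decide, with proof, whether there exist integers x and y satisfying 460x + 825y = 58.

No, no such integers exist.

gcd(460, 825) = 5, so every integer of the form 460x + 825y is a multiple of 5.
But 58 is not a multiple of 5 (it leaves remainder 3).
Therefore 460x + 825y = 58 has no solution in integers.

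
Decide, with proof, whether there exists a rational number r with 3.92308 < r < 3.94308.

r = 55/14

Multiplying by 14: 14·3.92308 = 54.92312 and 14·3.94308 = 55.20312, so the integer 55 lies strictly between them.
So r = 55/14 works: it is a ratio of integers, and dividing 14·3.92308 < 55 < 14·3.94308 through by 14 gives 3.92308 < 55/14 < 3.94308.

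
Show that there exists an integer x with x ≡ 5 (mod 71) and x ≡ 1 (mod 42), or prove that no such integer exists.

x = 715

The moduli 71 and 42 are coprime, so by the Chinese Remainder Theorem a unique solution modulo 2982 exists.
Write x = 5 + 71t and require 5 + 71t ≡ 1 (mod 42), i.e. 71t ≡ 38 (mod 42).
71 ≡ 29 (mod 42), so this reads 29t ≡ 38 (mod 42). To invert 29 modulo 42: 42 = 1·29 + 13, 29 = 2·13 + 3, 13 = 4·3 + 1, 3 = 3·1 + 0, and unwinding, 1 = 13 − 4·3 = 13 − 4·(29 − 2·13) = −4·29 + 9·13 = −4·29 + 9·(42 − 1·29) = 9·42 − 13·29. Thus 29⁻¹ ≡ -13 ≡ 29 (mod 42).
Multiplying by 29: t ≡ 29·38 = 1102 ≡ 10 (mod 42).
Taking t = 10 gives x = 5 + 71·10 = 715.
Check: 715 mod 71 = 5, 715 mod 42 = 1. ✓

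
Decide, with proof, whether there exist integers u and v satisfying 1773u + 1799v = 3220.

u = 1260, v = -1240

Since gcd(1773, 1799) = 1, every integer is an integer combination of 1773 and 1799.
Dividing repeatedly: 1799 = 1·1773 + 26, 1773 = 68·26 + 5, 26 = 5·5 + 1, 5 = 5·1 + 0.
Back-substituting, 1 = 26 − 5·5 = 26 − 5·(1773 − 68·26) = −5·1773 + 341·26 = −5·1773 + 341·(1799 − 1·1773) = 341·1799 − 346·1773; that is, 1773·(-346) + 1799·341 = 1.
Multiplying through by 3220: u = (-346)·3220 = -1114120, v = 341·3220 = 1098020 is a solution.
The general solution is u = -1114120 + 1799k, v = 1098020 − 1773k; taking k = 620 gives the smaller pair u = 1260, v = -1240.
Indeed 1773·1260 + 1799·(-1240) = 2233980 − 2230760 = 3220.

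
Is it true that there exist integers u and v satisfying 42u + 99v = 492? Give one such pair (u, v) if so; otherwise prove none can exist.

u = 7, v = 2

Every value of 42u + 99v is a multiple of gcd(42, 99) = 3; since 3 ∣ 492, solutions exist.
Dividing through by 3 reduces the equation to 14u + 33v = 164.
Euclidean algorithm: 33 = 2·14 + 5, 14 = 2·5 + 4, 5 = 1·4 + 1, 4 = 4·1 + 0.
Working back up the chain: 1 = 5 − 1·4 = 5 − (14 − 2·5) = −14 + 3·5 = −14 + 3·(33 − 2·14) = 3·33 − 7·14. So 14·(-7) + 33·3 = 1.
Scaling by 164 gives the particular solution (u, v) = (-1148, 492).
The general solution is u = -1148 + 33k, v = 492 − 14k; taking k = 35 gives the smaller pair u = 7, v = 2.
Indeed 42·7 + 99·2 = 294 + 198 = 492.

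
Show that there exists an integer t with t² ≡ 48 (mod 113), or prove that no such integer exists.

No such integer exists.

Apply Euler's criterion with the prime 113: 48 is a quadratic residue iff 48^56 ≡ 1 (mod 113), and a non-residue iff it is ≡ −1.
Squaring successively (mod 113): 48^2 = 2304 ≡ 44; 48^4 ≡ 44² = 1936 ≡ 15; 48^8 ≡ 15² = 225 ≡ 112; 48^16 ≡ 112² = 12544 ≡ 1; 48^32 ≡ 1² = 1 ≡ 1.
Since 56 = 32 + 16 + 8, 48^56 ≡ 1 · 1 · 112; multiplying out mod 113: 1·1 = 1 ≡ 1, then 1·112 = 112 ≡ 112. Thus 48^56 ≡ 112 ≡ −1 (mod 113).
The value −1 means 48 is a non-residue modulo 113, so t² ≡ 48 (mod 113) is impossible.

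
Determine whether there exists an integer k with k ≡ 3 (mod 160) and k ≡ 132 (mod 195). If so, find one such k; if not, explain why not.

No, no such integer exists.

gcd(160, 195) = 5. If k ≡ 3 (mod 160) and k ≡ 132 (mod 195), then k ≡ 3 (mod 5) and k ≡ 132 (mod 5).
But 3 mod 5 = 3 while 132 mod 5 = 2, a contradiction.
Therefore no such k exists.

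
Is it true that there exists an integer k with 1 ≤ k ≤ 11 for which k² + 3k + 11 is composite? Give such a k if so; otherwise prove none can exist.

k = 5

At k = 5: 5² + 3·5 + 11 = 51 = 3·17, which is composite.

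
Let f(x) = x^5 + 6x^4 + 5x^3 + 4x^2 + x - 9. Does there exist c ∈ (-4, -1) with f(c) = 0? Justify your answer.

Yes, such a c exists.

f(-4) = 243 and f(-1) = -6, which have opposite signs.
Since f is a polynomial it is continuous on [-4, -1].
By the Intermediate Value Theorem f must vanish at some point of (-4, -1).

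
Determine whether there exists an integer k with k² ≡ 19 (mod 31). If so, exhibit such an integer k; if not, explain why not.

k = 22

k = 22 works: 22² = 484, and 484 − 19 = 465 = 15·31.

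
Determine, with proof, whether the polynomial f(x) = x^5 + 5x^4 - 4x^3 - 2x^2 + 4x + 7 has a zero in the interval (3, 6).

f(3) = 541 and f(6) = 13351, both positive, so a sign-change argument is unavailable; we show f keeps this sign on the whole interval.
Substitute x = 3 + u, where 0 < u < 3 on the interval. Expanding, f(3 + u) = u^5 + 20u^4 + 146u^3 + 502u^2 + 829u + 541.
The nonzero coefficients here are all positive, so for u > 0 every term is positive (or zero), and the constant term 541 is strictly positive.
So f is strictly positive on (3, 6); no root exists in the interval.

f has no root in that interval.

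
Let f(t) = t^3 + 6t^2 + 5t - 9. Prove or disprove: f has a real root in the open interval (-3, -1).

Yes, f has a root in the interval.

f(-3) = 3 and f(-1) = -9, which have opposite signs.
As a polynomial, f is continuous on every closed interval.
By the Intermediate Value Theorem f must vanish at some point of (-3, -1).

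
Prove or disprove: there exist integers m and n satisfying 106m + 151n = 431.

106 and 151 are coprime, so 106m + 151n ranges over all of ℤ.
Run the Euclidean algorithm on 151 and 106: 151 = 1·106 + 45, 106 = 2·45 + 16, 45 = 2·16 + 13, 16 = 1·13 + 3, 13 = 4·3 + 1, 3 = 3·1 + 0.
Back-substituting, 1 = 13 − 4·3 = 13 − 4·(16 − 1·13) = −4·16 + 5·13 = −4·16 + 5·(45 − 2·16) = 5·45 − 14·16 = 5·45 − 14·(106 − 2·45) = −14·106 + 33·45 = −14·106 + 33·(151 − 1·106) = 33·151 − 47·106; that is, 106·(-47) + 151·33 = 1.
Scaling by 431 gives the particular solution (m, n) = (-20257, 14223).
Shifting by a multiple of (151, −106) keeps it a solution: m = -20257 + 135·151 = 128, n = 14223 − 135·106 = -87.
Indeed 106·128 + 151·(-87) = 13568 − 13137 = 431.

m = 128, n = -87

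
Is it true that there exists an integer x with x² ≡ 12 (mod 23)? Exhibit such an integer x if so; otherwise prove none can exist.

x = 14 works: 14² = 196, and 196 − 12 = 184 = 8·23.

x = 14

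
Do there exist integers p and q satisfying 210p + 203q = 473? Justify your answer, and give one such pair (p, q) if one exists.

gcd(210, 203) = 7, so every integer of the form 210p + 203q is a multiple of 7.
However 473 leaves remainder 4 on division by 7.
Therefore 210p + 203q = 473 has no solution in integers.

No such integers exist.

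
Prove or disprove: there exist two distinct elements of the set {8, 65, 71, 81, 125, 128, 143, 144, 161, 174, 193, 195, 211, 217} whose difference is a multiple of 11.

The pair (8, 195) works.

8 mod 11 = 8 and 195 mod 11 = 8, so 195 − 8 = 187 = 17·11.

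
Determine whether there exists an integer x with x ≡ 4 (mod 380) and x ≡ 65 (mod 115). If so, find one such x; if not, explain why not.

gcd(380, 115) = 5. If x ≡ 4 (mod 380) and x ≡ 65 (mod 115), then x ≡ 4 (mod 5) and x ≡ 65 (mod 5).
However 4 ≡ 4 and 65 ≡ 0 (mod 5), and 4 ≠ 0.
So no integer satisfies both congruences.

No such integer exists.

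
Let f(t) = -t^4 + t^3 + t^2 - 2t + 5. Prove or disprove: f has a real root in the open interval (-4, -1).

f(-4) = -291 and f(-1) = 6, which have opposite signs.
As a polynomial, f is continuous on every closed interval.
By the Intermediate Value Theorem f must vanish at some point of (-4, -1).

Such a root exists.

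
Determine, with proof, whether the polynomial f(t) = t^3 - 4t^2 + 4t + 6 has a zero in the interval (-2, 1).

f(-2) = -26 and f(1) = 7, which have opposite signs.
Since f is a polynomial it is continuous on [-2, 1].
By the Intermediate Value Theorem, f takes the value 0 somewhere in the open interval.

Yes, f has a root in the interval.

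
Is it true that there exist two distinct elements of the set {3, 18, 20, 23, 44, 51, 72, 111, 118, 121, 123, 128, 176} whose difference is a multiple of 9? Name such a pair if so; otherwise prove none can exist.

3 mod 9 = 3 and 111 mod 9 = 3, so 111 − 3 = 108 = 12·9.

3 and 111 are such a pair.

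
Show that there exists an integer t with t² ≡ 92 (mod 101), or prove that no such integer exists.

t = 30 works: 30² = 900, and 900 − 92 = 808 = 8·101.

t = 30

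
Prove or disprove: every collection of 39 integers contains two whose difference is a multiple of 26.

Each integer lies in one of the 26 residue classes modulo 26.
Since 39 > 26, two of the 39 integers must share a residue class by the pigeonhole principle; call them a and b.
Equal remainders mean a − b ≡ 0 (mod 26), so 26 divides their difference.

True.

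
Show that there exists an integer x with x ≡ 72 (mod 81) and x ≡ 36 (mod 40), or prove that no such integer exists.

x = 396

Since 81 and 40 share no common factor, CRT says the pair of congruences has a solution (unique mod 3240).
Any solution of the first congruence is x = 72 + 81t; substituting into the second, 81t ≡ 36 − 72 ≡ 4 (mod 40).
81 ≡ 1 (mod 40), so this reads 1t ≡ 4 (mod 40). So t ≡ 4 (mod 40).
With t = 4: x = 72 + 81·4 = 396.
Indeed 396 ≡ 72 (mod 81) and 396 ≡ 36 (mod 40).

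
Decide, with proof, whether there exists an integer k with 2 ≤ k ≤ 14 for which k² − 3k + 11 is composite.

k = 7

At k = 7: 7² − 3·7 + 11 = 39 = 3·13, which is composite.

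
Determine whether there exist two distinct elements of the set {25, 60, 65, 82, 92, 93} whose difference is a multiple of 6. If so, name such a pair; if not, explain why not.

There is no such pair.

Reduce each element modulo 6: 25↦1, 60↦0, 65↦5, 82↦4, 92↦2, 93↦3.
No residue repeats among the 6 elements, so no pair has difference ≡ 0 (mod 6).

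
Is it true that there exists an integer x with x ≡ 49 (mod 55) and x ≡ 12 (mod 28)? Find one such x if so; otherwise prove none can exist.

x = 544

The moduli 55 and 28 are coprime, so by the Chinese Remainder Theorem a unique solution modulo 1540 exists.
Write x = 49 + 55t and require 49 + 55t ≡ 12 (mod 28), i.e. 55t ≡ 19 (mod 28).
55 ≡ 27 (mod 28), so this reads 27t ≡ 19 (mod 28). Note 27·27 = 729 ≡ 1 (mod 28) (as 729 − 1 = 26·28), so 27⁻¹ ≡ 27.
Therefore t ≡ 27·19 = 513 ≡ 9 (mod 28).
Taking t = 9 gives x = 49 + 55·9 = 544.
Check: 544 mod 55 = 49, 544 mod 28 = 12. ✓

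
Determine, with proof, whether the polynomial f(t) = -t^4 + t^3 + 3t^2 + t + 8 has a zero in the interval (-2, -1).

f(-2) = -6 and f(-1) = 8, which have opposite signs.
As a polynomial, f is continuous on every closed interval.
By the Intermediate Value Theorem f must vanish at some point of (-2, -1).

Yes, f has a root in the interval.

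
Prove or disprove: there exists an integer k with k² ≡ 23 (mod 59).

Apply Euler's criterion with the prime 59: 23 is a quadratic residue iff 23^29 ≡ 1 (mod 59), and a non-residue iff it is ≡ −1.
Repeated squaring mod 59: 23^2 = 529 ≡ 57; 23^4 ≡ 57² = 3249 ≡ 4; 23^8 ≡ 4² = 16 ≡ 16; 23^16 ≡ 16² = 256 ≡ 20.
Since 29 = 16 + 8 + 4 + 1, 23^29 ≡ 20 · 16 · 4 · 23; multiplying out mod 59: 20·16 = 320 ≡ 25, then 25·4 = 100 ≡ 41, then 41·23 = 943 ≡ 58. Thus 23^29 ≡ 58 ≡ −1 (mod 59).
The value −1 means 23 is a non-residue modulo 59, so k² ≡ 23 (mod 59) is impossible.

No, no such integer exists.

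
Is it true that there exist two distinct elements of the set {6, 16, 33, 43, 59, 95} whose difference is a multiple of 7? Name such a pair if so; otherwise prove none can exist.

No, no such pair exists.

Reduce each element modulo 7: 6↦6, 16↦2, 33↦5, 43↦1, 59↦3, 95↦4.
No residue repeats among the 6 elements, so no pair has difference ≡ 0 (mod 7).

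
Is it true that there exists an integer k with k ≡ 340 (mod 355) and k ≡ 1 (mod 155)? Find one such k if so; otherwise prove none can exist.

gcd(355, 155) = 5. If k ≡ 340 (mod 355) and k ≡ 1 (mod 155), then k ≡ 340 (mod 5) and k ≡ 1 (mod 5).
These are incompatible: 340 − 1 = 339 is not divisible by 5.
So no integer satisfies both congruences.

No, no such integer exists.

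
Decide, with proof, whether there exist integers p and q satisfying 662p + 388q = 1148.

Every value of 662p + 388q is a multiple of gcd(662, 388) = 2; since 2 ∣ 1148, solutions exist.
Dividing through by 2 reduces the equation to 331p + 194q = 574.
Dividing repeatedly: 331 = 1·194 + 137, 194 = 1·137 + 57, 137 = 2·57 + 23, 57 = 2·23 + 11, 23 = 2·11 + 1, 11 = 11·1 + 0.
Working back up the chain: 1 = 23 − 2·11 = 23 − 2·(57 − 2·23) = −2·57 + 5·23 = −2·57 + 5·(137 − 2·57) = 5·137 − 12·57 = 5·137 − 12·(194 − 1·137) = −12·194 + 17·137 = −12·194 + 17·(331 − 1·194) = 17·331 − 29·194. So 331·17 + 194·(-29) = 1.
Times 574: 331·9758 + 194·(-16646) = 574, so (9758, -16646) solves it.
The general solution is p = 9758 + 194k, q = -16646 − 331k; taking k = -50 gives the smaller pair p = 58, q = -96.
Indeed 662·58 + 388·(-96) = 38396 − 37248 = 1148.

p = 58, q = -96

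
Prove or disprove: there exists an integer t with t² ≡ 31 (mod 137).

No such integer exists.

Apply Euler's criterion with the prime 137: 31 is a quadratic residue iff 31^68 ≡ 1 (mod 137), and a non-residue iff it is ≡ −1.
Repeated squaring mod 137: 31^2 = 961 ≡ 2; 31^4 ≡ 2² = 4 ≡ 4; 31^8 ≡ 4² = 16 ≡ 16; 31^16 ≡ 16² = 256 ≡ 119; 31^32 ≡ 119² = 14161 ≡ 50; 31^64 ≡ 50² = 2500 ≡ 34.
Since 68 = 64 + 4, 31^68 ≡ 34 · 4; multiplying out mod 137: 34·4 = 136 ≡ 136. Thus 31^68 ≡ 136 ≡ −1 (mod 137).
By Euler's criterion 31 is a quadratic non-residue mod 137: no t satisfies t² ≡ 31 (mod 137).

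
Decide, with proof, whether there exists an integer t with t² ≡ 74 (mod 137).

t = 99

t = 99 works: 99² = 9801, and 9801 − 74 = 9727 = 71·137.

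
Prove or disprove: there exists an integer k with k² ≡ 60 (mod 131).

k = 45 works: 45² = 2025, and 2025 − 60 = 1965 = 15·131.

k = 45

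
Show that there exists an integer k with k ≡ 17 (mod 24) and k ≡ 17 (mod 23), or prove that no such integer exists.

Since 24 and 23 share no common factor, CRT says the pair of congruences has a solution (unique mod 552).
Any solution of the first congruence is k = 17 + 24t; substituting into the second, 24t ≡ 17 − 17 ≡ 0 (mod 23).
24 ≡ 1 (mod 23), so this reads 1t ≡ 0 (mod 23). t = 0 satisfies this.
Taking t = 0 gives k = 17 + 24·0 = 17.
Check: 17 mod 24 = 17, 17 mod 23 = 17. ✓

k = 17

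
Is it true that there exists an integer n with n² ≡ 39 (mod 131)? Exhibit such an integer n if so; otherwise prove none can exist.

n = 68

Take n = 68. Then 68² = 4624 = 35·131 + 39, so 68² ≡ 39 (mod 131).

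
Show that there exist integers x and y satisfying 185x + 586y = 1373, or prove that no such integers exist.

x = 283, y = -87

185 and 586 are coprime, so 185x + 586y ranges over all of ℤ.
Run the Euclidean algorithm on 586 and 185: 586 = 3·185 + 31, 185 = 5·31 + 30, 31 = 1·30 + 1, 30 = 30·1 + 0.
Unwinding: 1 = 31 − 1·30 = 31 − (185 − 5·31) = −185 + 6·31 = −185 + 6·(586 − 3·185) = 6·586 − 19·185, i.e. 185·(-19) + 586·6 = 1.
Times 1373: 185·(-26087) + 586·8238 = 1373, so (-26087, 8238) solves it.
Adding 45·586 to x and subtracting 45·185 from y gives the tidier solution (283, -87).
Check: 185·283 + 586·(-87) = 52355 − 50982 = 1373. ✓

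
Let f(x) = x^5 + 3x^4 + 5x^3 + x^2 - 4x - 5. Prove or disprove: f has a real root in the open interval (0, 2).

Yes, f has a root in the interval.

f(0) = -5 and f(2) = 111, which have opposite signs.
Since f is a polynomial it is continuous on [0, 2].
By the Intermediate Value Theorem, f takes the value 0 somewhere in the open interval.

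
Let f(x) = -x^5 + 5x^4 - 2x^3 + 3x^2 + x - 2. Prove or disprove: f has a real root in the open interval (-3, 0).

Such a root exists.

f(-3) = 724 and f(0) = -2, which have opposite signs.
Since f is a polynomial it is continuous on [-3, 0].
By the Intermediate Value Theorem, f takes the value 0 somewhere in the open interval.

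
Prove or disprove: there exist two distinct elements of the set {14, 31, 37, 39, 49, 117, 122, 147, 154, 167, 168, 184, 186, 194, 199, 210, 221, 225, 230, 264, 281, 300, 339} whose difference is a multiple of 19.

14 and 147 are such a pair.

Both 14 and 147 leave remainder 14 on division by 19; their difference 133 = 7·19 is a multiple of 19.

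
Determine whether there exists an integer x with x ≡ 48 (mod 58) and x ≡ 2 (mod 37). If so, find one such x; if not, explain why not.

gcd(58, 37) = 1, so the Chinese Remainder Theorem guarantees exactly one residue class mod 2146 satisfying both.
Any solution of the first congruence is x = 48 + 58t; substituting into the second, 58t ≡ 2 − 48 ≡ 28 (mod 37).
58 ≡ 21 (mod 37), so this reads 21t ≡ 28 (mod 37). To invert 21 modulo 37: 37 = 1·21 + 16, 21 = 1·16 + 5, 16 = 3·5 + 1, 5 = 5·1 + 0, and unwinding, 1 = 16 − 3·5 = 16 − 3·(21 − 1·16) = −3·21 + 4·16 = −3·21 + 4·(37 − 1·21) = 4·37 − 7·21. Thus 21⁻¹ ≡ -7 ≡ 30 (mod 37).
Therefore t ≡ 30·28 = 840 ≡ 26 (mod 37).
With t = 26: x = 48 + 58·26 = 1556.
Verify: 1556 = 26·58 + 48 and 1556 = 42·37 + 2. ✓

x = 1556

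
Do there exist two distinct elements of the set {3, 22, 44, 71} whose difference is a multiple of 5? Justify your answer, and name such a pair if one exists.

No such pair exists.

Reduce each element modulo 5: 3↦3, 22↦2, 44↦4, 71↦1.
All 4 residues are distinct, so no two elements differ by a multiple of 5.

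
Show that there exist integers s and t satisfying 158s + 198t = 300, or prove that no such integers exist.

gcd(158, 198) = 2, and 2 divides 300, so integer solutions exist.
Dividing through by 2 reduces the equation to 79s + 99t = 150.
Run the Euclidean algorithm on 99 and 79: 99 = 1·79 + 20, 79 = 3·20 + 19, 20 = 1·19 + 1, 19 = 19·1 + 0.
Unwinding: 1 = 20 − 1·19 = 20 − (79 − 3·20) = −79 + 4·20 = −79 + 4·(99 − 1·79) = 4·99 − 5·79, i.e. 79·(-5) + 99·4 = 1.
Scaling by 150 gives the particular solution (s, t) = (-750, 600).
Adding 8·99 to s and subtracting 8·79 from t gives the tidier solution (42, -32).
Indeed 158·42 + 198·(-32) = 6636 − 6336 = 300.

s = 42, t = -32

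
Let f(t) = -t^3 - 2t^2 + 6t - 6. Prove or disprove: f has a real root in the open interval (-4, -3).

Yes, f has a root in the interval.

f(-4) = 2 and f(-3) = -15, which have opposite signs.
As a polynomial, f is continuous on every closed interval.
By the Intermediate Value Theorem f must vanish at some point of (-4, -3).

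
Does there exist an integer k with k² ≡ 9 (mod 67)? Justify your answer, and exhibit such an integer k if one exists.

Take k = 3. Then 3² = 9, and since 0 ≤ 9 < 67 this is already reduced: 3² ≡ 9 (mod 67).

k = 3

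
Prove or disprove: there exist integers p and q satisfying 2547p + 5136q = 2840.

Both 2547 and 5136 are divisible by gcd(2547, 5136) = 3, hence so is any combination 2547p + 5136q.
But 2840 = 3·946 + 2, so 3 ∤ 2840.
So the equation is unsolvable over ℤ.

No, no such integers exist.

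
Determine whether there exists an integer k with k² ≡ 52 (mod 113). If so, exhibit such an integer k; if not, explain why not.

k = 74

Take k = 74. Then 74² = 5476 = 48·113 + 52, so 74² ≡ 52 (mod 113).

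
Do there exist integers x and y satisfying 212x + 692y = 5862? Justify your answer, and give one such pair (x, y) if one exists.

Both 212 and 692 are divisible by gcd(212, 692) = 4, hence so is any combination 212x + 692y.
However 5862 leaves remainder 2 on division by 4.
Hence no integers x, y satisfy the equation.

No, no such integers exist.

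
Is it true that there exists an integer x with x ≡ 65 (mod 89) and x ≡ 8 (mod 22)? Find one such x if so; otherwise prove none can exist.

x = 866

The moduli 89 and 22 are coprime, so by the Chinese Remainder Theorem a unique solution modulo 1958 exists.
Any solution of the first congruence is x = 65 + 89t; substituting into the second, 89t ≡ 8 − 65 ≡ 9 (mod 22).
89 ≡ 1 (mod 22), so this reads 1t ≡ 9 (mod 22). So t ≡ 9 (mod 22).
Taking t = 9 gives x = 65 + 89·9 = 866.
Verify: 866 = 9·89 + 65 and 866 = 39·22 + 8. ✓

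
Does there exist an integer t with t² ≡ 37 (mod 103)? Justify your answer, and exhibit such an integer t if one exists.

Apply Euler's criterion with the prime 103: 37 is a quadratic residue iff 37^51 ≡ 1 (mod 103), and a non-residue iff it is ≡ −1.
Squaring successively (mod 103): 37^2 = 1369 ≡ 30; 37^4 ≡ 30² = 900 ≡ 76; 37^8 ≡ 76² = 5776 ≡ 8; 37^16 ≡ 8² = 64 ≡ 64; 37^32 ≡ 64² = 4096 ≡ 79.
Since 51 = 32 + 16 + 2 + 1, 37^51 ≡ 79 · 64 · 30 · 37; multiplying out mod 103: 79·64 = 5056 ≡ 9, then 9·30 = 270 ≡ 64, then 64·37 = 2368 ≡ 102. Thus 37^51 ≡ 102 ≡ −1 (mod 103).
By Euler's criterion 37 is a quadratic non-residue mod 103: no t satisfies t² ≡ 37 (mod 103).

There is no such integer.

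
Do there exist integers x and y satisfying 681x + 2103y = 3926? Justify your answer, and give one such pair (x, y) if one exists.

Both 681 and 2103 are divisible by gcd(681, 2103) = 3, hence so is any combination 681x + 2103y.
But 3926 = 3·1308 + 2, so 3 ∤ 3926.
Therefore 681x + 2103y = 3926 has no solution in integers.

No, no such integers exist.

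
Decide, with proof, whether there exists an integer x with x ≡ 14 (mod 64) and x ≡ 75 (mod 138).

Reduce both congruences modulo 2, which divides 64 and 138: they say x ≡ 14 (mod 2) and x ≡ 75 (mod 2).
However 14 ≡ 0 and 75 ≡ 1 (mod 2), and 0 ≠ 1.
So no integer satisfies both congruences.

No, no such integer exists.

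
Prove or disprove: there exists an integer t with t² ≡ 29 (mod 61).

There is no such integer.

Apply Euler's criterion with the prime 61: 29 is a quadratic residue iff 29^30 ≡ 1 (mod 61), and a non-residue iff it is ≡ −1.
Squaring successively (mod 61): 29^2 = 841 ≡ 48; 29^4 ≡ 48² = 2304 ≡ 47; 29^8 ≡ 47² = 2209 ≡ 13; 29^16 ≡ 13² = 169 ≡ 47.
Since 30 = 16 + 8 + 4 + 2, 29^30 ≡ 47 · 13 · 47 · 48; multiplying out mod 61: 47·13 = 611 ≡ 1, then 1·47 = 47 ≡ 47, then 47·48 = 2256 ≡ 60. Thus 29^30 ≡ 60 ≡ −1 (mod 61).
The value −1 means 29 is a non-residue modulo 61, so t² ≡ 29 (mod 61) is impossible.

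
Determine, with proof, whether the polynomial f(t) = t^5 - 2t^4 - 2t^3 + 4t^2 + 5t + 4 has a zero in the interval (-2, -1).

f(-2) = -38 and f(-1) = 2, which have opposite signs.
f is continuous everywhere (it is a polynomial), in particular on [-2, -1].
By the Intermediate Value Theorem f must vanish at some point of (-2, -1).

Such a root exists.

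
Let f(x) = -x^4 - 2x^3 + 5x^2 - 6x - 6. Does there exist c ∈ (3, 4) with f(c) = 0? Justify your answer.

No such root exists.

f(3) = -114 and f(4) = -334, both negative, so a sign-change argument is unavailable; we show f keeps this sign on the whole interval.
Substitute x = 3 + u, where 0 < u < 1 on the interval. Expanding, f(3 + u) = -u^4 - 14u^3 - 67u^2 - 138u - 114.
The nonzero coefficients here are all negative, so for u > 0 every term is negative (or zero), and the constant term -114 is strictly negative.
Therefore f(x) < 0 throughout (3, 4), and f has no zero there.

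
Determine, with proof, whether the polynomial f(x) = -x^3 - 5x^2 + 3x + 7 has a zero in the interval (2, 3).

f has no root in that interval.

f(2) = -15 and f(3) = -56, both negative, so a sign-change argument is unavailable; we show f keeps this sign on the whole interval.
Substitute x = 2 + u, where 0 < u < 1 on the interval. Expanding, f(2 + u) = -u^3 - 11u^2 - 29u - 15.
All 4 nonzero coefficients of this polynomial in u are negative; hence for u > 0 the value is a sum of negative terms (the constant -15 among them).
So f is strictly negative on (2, 3); no root exists in the interval.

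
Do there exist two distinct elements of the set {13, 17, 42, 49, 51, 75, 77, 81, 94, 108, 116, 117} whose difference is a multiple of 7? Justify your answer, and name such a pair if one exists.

Reduce each element mod 7: 13↦6, 17↦3, 42↦0, 49↦0, 51↦2, 75↦5, 77↦0, 81↦4, 94↦3, 108↦3, 116↦4, 117↦5. The residue 3 repeats (at 17 and 94), and 94 − 17 = 77 = 11·7.

Yes: 17 and 94.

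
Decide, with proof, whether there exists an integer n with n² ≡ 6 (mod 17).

Since (17 − n)² ≡ n² (mod 17), it suffices to square n = 0, 1, …, 8: the residues are 0, 1, 4, 9, 16, 8, 2, 15, 13.
The set of squares mod 17 is therefore {0, 1, 2, 4, 8, 9, 13, 15, 16}, which does not contain 6.
Hence no integer n has n² ≡ 6 (mod 17).

No such integer exists.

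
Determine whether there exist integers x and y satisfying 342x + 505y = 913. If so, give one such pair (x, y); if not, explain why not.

x = 329, y = -221

Since gcd(342, 505) = 1, every integer is an integer combination of 342 and 505.
Dividing repeatedly: 505 = 1·342 + 163, 342 = 2·163 + 16, 163 = 10·16 + 3, 16 = 5·3 + 1, 3 = 3·1 + 0.
Unwinding: 1 = 16 − 5·3 = 16 − 5·(163 − 10·16) = −5·163 + 51·16 = −5·163 + 51·(342 − 2·163) = 51·342 − 107·163 = 51·342 − 107·(505 − 1·342) = −107·505 + 158·342, i.e. 342·158 + 505·(-107) = 1.
Times 913: 342·144254 + 505·(-97691) = 913, so (144254, -97691) solves it.
Subtracting 285·505 from x and adding 285·342 to y gives the tidier solution (329, -221).
Indeed 342·329 + 505·(-221) = 112518 − 111605 = 913.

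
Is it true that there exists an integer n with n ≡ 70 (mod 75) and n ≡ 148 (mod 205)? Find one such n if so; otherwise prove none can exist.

Reduce both congruences modulo 5, which divides 75 and 205: they say n ≡ 70 (mod 5) and n ≡ 148 (mod 5).
However 70 ≡ 0 and 148 ≡ 3 (mod 5), and 0 ≠ 3.
Therefore no such n exists.

No such integer exists.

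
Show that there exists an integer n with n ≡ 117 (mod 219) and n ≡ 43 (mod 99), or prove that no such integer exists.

Both moduli are multiples of 3 = gcd(219, 99), so any solution would satisfy n ≡ 117 and n ≡ 43 modulo 3 simultaneously.
However 117 ≡ 0 and 43 ≡ 1 (mod 3), and 0 ≠ 1.
Hence the system has no solution.

No such integer exists.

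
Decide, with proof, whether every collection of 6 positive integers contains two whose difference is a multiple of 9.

No, the set {18, 19, 20, 21, 22, 23} is a counterexample.

Consider the 6 integers 18, 19, …, 23. They lie in distinct residue classes modulo 9, since 6 ≤ 9.
The differences between them range over 1, …, 5, none of which is divisible by 9.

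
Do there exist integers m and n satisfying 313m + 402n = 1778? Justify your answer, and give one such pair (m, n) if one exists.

m = 242, n = -184

Since gcd(313, 402) = 1, every integer is an integer combination of 313 and 402.
Dividing repeatedly: 402 = 1·313 + 89, 313 = 3·89 + 46, 89 = 1·46 + 43, 46 = 1·43 + 3, 43 = 14·3 + 1, 3 = 3·1 + 0.
Back-substituting, 1 = 43 − 14·3 = 43 − 14·(46 − 1·43) = −14·46 + 15·43 = −14·46 + 15·(89 − 1·46) = 15·89 − 29·46 = 15·89 − 29·(313 − 3·89) = −29·313 + 102·89 = −29·313 + 102·(402 − 1·313) = 102·402 − 131·313; that is, 313·(-131) + 402·102 = 1.
Multiplying through by 1778: m = (-131)·1778 = -232918, n = 102·1778 = 181356 is a solution.
The general solution is m = -232918 + 402k, n = 181356 − 313k; taking k = 580 gives the smaller pair m = 242, n = -184.
Check: 313·242 + 402·(-184) = 75746 − 73968 = 1778. ✓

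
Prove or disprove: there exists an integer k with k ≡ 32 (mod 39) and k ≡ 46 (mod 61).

gcd(39, 61) = 1, so the Chinese Remainder Theorem guarantees exactly one residue class mod 2379 satisfying both.
Any solution of the first congruence is k = 32 + 39t; substituting into the second, 39t ≡ 46 − 32 ≡ 14 (mod 61).
Note 39·36 = 1404 ≡ 1 (mod 61) (as 1404 − 1 = 23·61), so 39⁻¹ ≡ 36.
Multiplying by 36: t ≡ 36·14 = 504 ≡ 16 (mod 61).
With t = 16: k = 32 + 39·16 = 656.
Indeed 656 ≡ 32 (mod 39) and 656 ≡ 46 (mod 61).

k = 656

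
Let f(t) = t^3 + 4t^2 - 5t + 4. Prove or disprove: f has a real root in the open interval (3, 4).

The endpoint values f(3) = 52 and f(4) = 112 are both positive. Claim: f(t) > 0 for every t in (3, 4).
Shift to the endpoint 3: with t = 3 + u (0 < u < 1), one computes f(3 + u) = u^3 + 13u^2 + 46u + 52.
The nonzero coefficients here are all positive, so for u > 0 every term is positive (or zero), and the constant term 52 is strictly positive.
So f is strictly positive on (3, 4); no root exists in the interval.

f has no root in that interval.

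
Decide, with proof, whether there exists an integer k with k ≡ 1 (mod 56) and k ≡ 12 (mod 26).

Both moduli are multiples of 2 = gcd(56, 26), so any solution would satisfy k ≡ 1 and k ≡ 12 modulo 2 simultaneously.
But 1 mod 2 = 1 while 12 mod 2 = 0, a contradiction.
Therefore no such k exists.

No, no such integer exists.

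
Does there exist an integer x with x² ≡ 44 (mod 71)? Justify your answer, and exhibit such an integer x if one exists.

No, no such integer exists.

71 is prime, so by Euler's criterion 44 is a square mod 71 iff 44^((71−1)/2) = 44^35 ≡ 1 (mod 71).
Squaring successively (mod 71): 44^2 = 1936 ≡ 19; 44^4 ≡ 19² = 361 ≡ 6; 44^8 ≡ 6² = 36 ≡ 36; 44^16 ≡ 36² = 1296 ≡ 18; 44^32 ≡ 18² = 324 ≡ 40.
Since 35 = 32 + 2 + 1, 44^35 ≡ 40 · 19 · 44; multiplying out mod 71: 40·19 = 760 ≡ 50, then 50·44 = 2200 ≡ 70. Thus 44^35 ≡ 70 ≡ −1 (mod 71).
By Euler's criterion 44 is a quadratic non-residue mod 71: no x satisfies x² ≡ 44 (mod 71).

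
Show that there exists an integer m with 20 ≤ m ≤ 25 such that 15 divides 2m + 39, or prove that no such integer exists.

No such integer m in that range exists.

At m = 20, 2·20 + 39 = 79 ≡ 4 (mod 15), and each step in m adds 2, giving residues 4, 6, 8, 10, 12, 14 for m = 20, 21, …, 25.
Since 0 is absent from this list, 15 ∤ 2m + 39 for every m with 20 ≤ m ≤ 25.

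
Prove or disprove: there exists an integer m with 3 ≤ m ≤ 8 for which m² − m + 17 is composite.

The values for m = 3, 4, …, 8 are 23, 29, 37, 47, 59, 73, and each of these is prime.
So no value in the range makes the expression composite.

No such integer m in that range exists.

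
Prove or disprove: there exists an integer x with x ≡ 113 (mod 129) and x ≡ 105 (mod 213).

gcd(129, 213) = 3. If x ≡ 113 (mod 129) and x ≡ 105 (mod 213), then x ≡ 113 (mod 3) and x ≡ 105 (mod 3).
However 113 ≡ 2 and 105 ≡ 0 (mod 3), and 2 ≠ 0.
So no integer satisfies both congruences.

There is no such integer.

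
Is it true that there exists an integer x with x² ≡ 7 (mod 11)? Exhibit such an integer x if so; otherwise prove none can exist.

Computing x² mod 11 for x = 0, 1, …, 5 (enough, by the symmetry x ↦ 11 − x) gives 0, 1, 4, 9, 5, 3.
The set of squares mod 11 is therefore {0, 1, 3, 4, 5, 9}, which does not contain 7.
Hence no integer x has x² ≡ 7 (mod 11).

No such integer exists.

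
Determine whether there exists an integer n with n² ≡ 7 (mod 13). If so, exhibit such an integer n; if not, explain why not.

Squares mod 13 repeat after n = 6 (as (−n)² = n²); for n = 0..6 they are 0, 1, 4, 9, 3, 12, 10.
The set of squares mod 13 is therefore {0, 1, 3, 4, 9, 10, 12}, which does not contain 7.
Hence no integer n has n² ≡ 7 (mod 13).

No such integer exists.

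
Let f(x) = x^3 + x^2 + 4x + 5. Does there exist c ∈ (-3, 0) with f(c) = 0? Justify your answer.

Such a root exists.

f(-3) = -25 and f(0) = 5, which have opposite signs.
Since f is a polynomial it is continuous on [-3, 0].
So by the Intermediate Value Theorem there is a c strictly between -3 and 0 with f(c) = 0.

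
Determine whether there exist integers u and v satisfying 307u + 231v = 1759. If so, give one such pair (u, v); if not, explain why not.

u = 166, v = -213

307 and 231 are coprime, so 307u + 231v ranges over all of ℤ.
Run the Euclidean algorithm on 307 and 231: 307 = 1·231 + 76, 231 = 3·76 + 3, 76 = 25·3 + 1, 3 = 3·1 + 0.
Back-substituting, 1 = 76 − 25·3 = 76 − 25·(231 − 3·76) = −25·231 + 76·76 = −25·231 + 76·(307 − 1·231) = 76·307 − 101·231; that is, 307·76 + 231·(-101) = 1.
Scaling by 1759 gives the particular solution (u, v) = (133684, -177659).
Shifting by a multiple of (231, −307) keeps it a solution: u = 133684 − 578·231 = 166, v = -177659 + 578·307 = -213.
Indeed 307·166 + 231·(-213) = 50962 − 49203 = 1759.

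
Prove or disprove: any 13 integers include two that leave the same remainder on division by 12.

Partition the integers by their residue mod 12; there are 12 classes.
With 13 integers and only 12 classes, the pigeonhole principle forces two of them, say a and b, into the same class.
That is, a and b leave the same remainder on division by 12, as claimed.

Yes, this is always true.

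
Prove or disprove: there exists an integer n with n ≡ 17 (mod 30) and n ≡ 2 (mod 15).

Here gcd(30, 15) = 15, and both 17 and 2 leave remainder 2 mod 15, so the system is consistent.
The smallest candidate n = 17 works directly: 17 ≡ 2 (mod 15).
Indeed 17 ≡ 17 (mod 30) and 17 ≡ 2 (mod 15).

n = 17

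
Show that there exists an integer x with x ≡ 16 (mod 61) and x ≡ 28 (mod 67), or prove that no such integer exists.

Since 61 and 67 share no common factor, CRT says the pair of congruences has a solution (unique mod 4087).
Write x = 16 + 61t and require 16 + 61t ≡ 28 (mod 67), i.e. 61t ≡ 12 (mod 67).
Invert 61 mod 67 by the Euclidean algorithm: 67 = 1·61 + 6, 61 = 10·6 + 1, 6 = 6·1 + 0; back-substituting, 1 = 61 − 10·6 = 61 − 10·(67 − 1·61) = −10·67 + 11·61. Hence 61·11 ≡ 1, so 61⁻¹ ≡ 11 (mod 67).
Therefore t ≡ 11·12 = 132 ≡ 65 (mod 67).
With t = 65: x = 16 + 61·65 = 3981.
Check: 3981 mod 61 = 16, 3981 mod 67 = 28. ✓

x = 3981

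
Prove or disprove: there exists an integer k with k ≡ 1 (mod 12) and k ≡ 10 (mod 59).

The moduli 12 and 59 are coprime, so by the Chinese Remainder Theorem a unique solution modulo 708 exists.
Any solution of the first congruence is k = 1 + 12t; substituting into the second, 12t ≡ 10 − 1 ≡ 9 (mod 59).
Invert 12 mod 59 by the Euclidean algorithm: 59 = 4·12 + 11, 12 = 1·11 + 1, 11 = 11·1 + 0; back-substituting, 1 = 12 − 1·11 = 12 − (59 − 4·12) = −59 + 5·12. Hence 12·5 ≡ 1, so 12⁻¹ ≡ 5 (mod 59).
Therefore t ≡ 5·9 = 45 (mod 59).
Taking t = 45 gives k = 1 + 12·45 = 541.
Verify: 541 = 45·12 + 1 and 541 = 9·59 + 10. ✓

k = 541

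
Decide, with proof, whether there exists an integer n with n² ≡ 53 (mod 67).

Apply Euler's criterion with the prime 67: 53 is a quadratic residue iff 53^33 ≡ 1 (mod 67), and a non-residue iff it is ≡ −1.
Squaring successively (mod 67): 53^2 = 2809 ≡ 62; 53^4 ≡ 62² = 3844 ≡ 25; 53^8 ≡ 25² = 625 ≡ 22; 53^16 ≡ 22² = 484 ≡ 15; 53^32 ≡ 15² = 225 ≡ 24.
Since 33 = 32 + 1, 53^33 ≡ 24 · 53; multiplying out mod 67: 24·53 = 1272 ≡ 66. Thus 53^33 ≡ 66 ≡ −1 (mod 67).
By Euler's criterion 53 is a quadratic non-residue mod 67: no n satisfies n² ≡ 53 (mod 67).

No such integer exists.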